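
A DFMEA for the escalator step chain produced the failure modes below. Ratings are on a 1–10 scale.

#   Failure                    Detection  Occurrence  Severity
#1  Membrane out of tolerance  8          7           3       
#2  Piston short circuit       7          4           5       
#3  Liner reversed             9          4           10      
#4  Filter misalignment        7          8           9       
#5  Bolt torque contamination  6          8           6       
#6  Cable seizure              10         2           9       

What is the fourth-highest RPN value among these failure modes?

RPN = Severity × Occurrence × Detection:
  #1: 3 × 7 × 8 = 168
  #2: 5 × 4 × 7 = 140
  #3: 10 × 4 × 9 = 360
  #4: 9 × 8 × 7 = 504
  #5: 6 × 8 × 6 = 288
  #6: 9 × 2 × 10 = 180
Sorted descending: 504, 360, 288, 180, 168, 140.
The fourth-highest RPN is 180 (#6).

180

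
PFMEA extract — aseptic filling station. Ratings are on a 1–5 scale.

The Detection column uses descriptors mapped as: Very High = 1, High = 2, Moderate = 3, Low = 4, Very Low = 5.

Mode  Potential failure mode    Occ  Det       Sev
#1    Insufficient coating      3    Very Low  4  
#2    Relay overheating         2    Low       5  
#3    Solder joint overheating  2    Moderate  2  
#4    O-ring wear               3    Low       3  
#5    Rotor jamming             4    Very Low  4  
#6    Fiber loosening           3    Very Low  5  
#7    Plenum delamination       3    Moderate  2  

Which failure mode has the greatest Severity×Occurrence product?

#5

Criticality = Severity × Occurrence:
  #1: 4 × 3 = 12
  #2: 5 × 2 = 10
  #3: 2 × 2 = 4
  #4: 3 × 3 = 9
  #5: 4 × 4 = 16
  #6: 5 × 3 = 15
  #7: 2 × 3 = 6
Highest criticality is 16 → #5.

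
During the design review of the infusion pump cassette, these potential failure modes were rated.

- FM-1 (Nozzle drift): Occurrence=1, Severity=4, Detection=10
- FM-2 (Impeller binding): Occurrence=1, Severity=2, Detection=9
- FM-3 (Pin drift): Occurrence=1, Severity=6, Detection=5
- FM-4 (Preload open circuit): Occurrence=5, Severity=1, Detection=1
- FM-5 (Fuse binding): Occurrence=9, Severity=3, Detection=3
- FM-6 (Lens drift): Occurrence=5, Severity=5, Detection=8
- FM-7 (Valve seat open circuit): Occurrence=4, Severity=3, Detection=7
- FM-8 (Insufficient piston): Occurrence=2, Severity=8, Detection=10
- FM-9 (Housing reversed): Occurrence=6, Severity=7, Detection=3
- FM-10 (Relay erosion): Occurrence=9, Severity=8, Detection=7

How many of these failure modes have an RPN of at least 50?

6

RPN = Severity × Occurrence × Detection:
  FM-1: 4 × 1 × 10 = 40
  FM-2: 2 × 1 × 9 = 18
  FM-3: 6 × 1 × 5 = 30
  FM-4: 1 × 5 × 1 = 5
  FM-5: 3 × 9 × 3 = 81
  FM-6: 5 × 5 × 8 = 200
  FM-7: 3 × 4 × 7 = 84
  FM-8: 8 × 2 × 10 = 160
  FM-9: 7 × 6 × 3 = 126
  FM-10: 8 × 9 × 7 = 504
Modes with RPN ≥ 50: FM-5 (81), FM-6 (200), FM-7 (84), FM-8 (160), FM-9 (126), FM-10 (504) → 6.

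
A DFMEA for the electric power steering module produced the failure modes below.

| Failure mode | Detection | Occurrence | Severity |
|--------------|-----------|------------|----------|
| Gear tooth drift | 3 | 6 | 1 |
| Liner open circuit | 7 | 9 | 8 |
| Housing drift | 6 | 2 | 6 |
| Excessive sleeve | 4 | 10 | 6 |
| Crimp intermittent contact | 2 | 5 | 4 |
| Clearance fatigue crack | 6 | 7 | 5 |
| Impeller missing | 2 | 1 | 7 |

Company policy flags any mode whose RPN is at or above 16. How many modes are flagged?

RPN = Severity × Occurrence × Detection:
  Gear tooth drift: 1 × 6 × 3 = 18
  Liner open circuit: 8 × 9 × 7 = 504
  Housing drift: 6 × 2 × 6 = 72
  Excessive sleeve: 6 × 10 × 4 = 240
  Crimp intermittent contact: 4 × 5 × 2 = 40
  Clearance fatigue crack: 5 × 7 × 6 = 210
  Impeller missing: 7 × 1 × 2 = 14
Modes with RPN ≥ 16: Gear tooth drift (18), Liner open circuit (504), Housing drift (72), Excessive sleeve (240), Crimp intermittent contact (40), Clearance fatigue crack (210) → 6.

6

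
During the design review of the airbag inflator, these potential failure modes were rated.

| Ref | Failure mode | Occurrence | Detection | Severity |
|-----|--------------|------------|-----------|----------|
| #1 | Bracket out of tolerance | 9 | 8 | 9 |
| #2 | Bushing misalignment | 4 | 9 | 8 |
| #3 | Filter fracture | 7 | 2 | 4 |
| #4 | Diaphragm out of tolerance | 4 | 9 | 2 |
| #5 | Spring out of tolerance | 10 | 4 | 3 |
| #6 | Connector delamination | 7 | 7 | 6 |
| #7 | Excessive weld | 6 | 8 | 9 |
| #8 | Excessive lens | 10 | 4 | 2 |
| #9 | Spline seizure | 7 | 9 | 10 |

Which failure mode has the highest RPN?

RPN = Severity × Occurrence × Detection:
  #1: 9 × 9 × 8 = 648
  #2: 8 × 4 × 9 = 288
  #3: 4 × 7 × 2 = 56
  #4: 2 × 4 × 9 = 72
  #5: 3 × 10 × 4 = 120
  #6: 6 × 7 × 7 = 294
  #7: 9 × 6 × 8 = 432
  #8: 2 × 10 × 4 = 80
  #9: 10 × 7 × 9 = 630
Highest RPN is 648 → #1.

#1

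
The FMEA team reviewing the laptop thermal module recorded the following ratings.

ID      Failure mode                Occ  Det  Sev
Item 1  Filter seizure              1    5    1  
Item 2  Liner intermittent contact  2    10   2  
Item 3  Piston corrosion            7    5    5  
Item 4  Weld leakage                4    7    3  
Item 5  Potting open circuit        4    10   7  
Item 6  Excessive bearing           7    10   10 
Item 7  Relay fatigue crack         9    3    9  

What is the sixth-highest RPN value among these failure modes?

40

RPN = Severity × Occurrence × Detection:
  Item 1: 1 × 1 × 5 = 5
  Item 2: 2 × 2 × 10 = 40
  Item 3: 5 × 7 × 5 = 175
  Item 4: 3 × 4 × 7 = 84
  Item 5: 7 × 4 × 10 = 280
  Item 6: 10 × 7 × 10 = 700
  Item 7: 9 × 9 × 3 = 243
Sorted descending: 700, 280, 243, 175, 84, 40, 5.
The sixth-highest RPN is 40 (Item 2).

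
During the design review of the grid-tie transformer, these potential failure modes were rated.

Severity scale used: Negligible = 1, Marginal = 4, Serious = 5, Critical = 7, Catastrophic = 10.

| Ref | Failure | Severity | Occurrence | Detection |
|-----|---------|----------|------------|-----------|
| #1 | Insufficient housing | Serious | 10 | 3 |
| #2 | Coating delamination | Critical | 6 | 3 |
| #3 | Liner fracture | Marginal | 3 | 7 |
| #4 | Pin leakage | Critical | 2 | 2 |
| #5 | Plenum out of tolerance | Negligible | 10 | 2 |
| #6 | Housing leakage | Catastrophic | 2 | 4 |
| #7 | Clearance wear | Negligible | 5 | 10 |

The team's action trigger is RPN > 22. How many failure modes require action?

6

RPN = Severity × Occurrence × Detection:
  #1: 5 × 10 × 3 = 150
  #2: 7 × 6 × 3 = 126
  #3: 4 × 3 × 7 = 84
  #4: 7 × 2 × 2 = 28
  #5: 1 × 10 × 2 = 20
  #6: 10 × 2 × 4 = 80
  #7: 1 × 5 × 10 = 50
Modes with RPN > 22: #1 (150), #2 (126), #3 (84), #4 (28), #6 (80), #7 (50) → 6.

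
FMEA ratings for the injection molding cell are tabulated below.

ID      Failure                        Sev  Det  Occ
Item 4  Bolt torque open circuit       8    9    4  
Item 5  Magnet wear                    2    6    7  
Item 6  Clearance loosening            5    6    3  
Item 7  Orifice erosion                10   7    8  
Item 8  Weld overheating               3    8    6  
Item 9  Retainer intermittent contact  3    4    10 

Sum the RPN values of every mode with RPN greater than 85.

RPN = Severity × Occurrence × Detection:
  Item 4: 8 × 4 × 9 = 288
  Item 5: 2 × 7 × 6 = 84
  Item 6: 5 × 3 × 6 = 90
  Item 7: 10 × 8 × 7 = 560
  Item 8: 3 × 6 × 8 = 144
  Item 9: 3 × 10 × 4 = 120
RPN > 85: Item 4 (288), Item 6 (90), Item 7 (560), Item 8 (144), Item 9 (120).
Sum: 288 + 90 + 560 + 144 + 120 = 1202.

1202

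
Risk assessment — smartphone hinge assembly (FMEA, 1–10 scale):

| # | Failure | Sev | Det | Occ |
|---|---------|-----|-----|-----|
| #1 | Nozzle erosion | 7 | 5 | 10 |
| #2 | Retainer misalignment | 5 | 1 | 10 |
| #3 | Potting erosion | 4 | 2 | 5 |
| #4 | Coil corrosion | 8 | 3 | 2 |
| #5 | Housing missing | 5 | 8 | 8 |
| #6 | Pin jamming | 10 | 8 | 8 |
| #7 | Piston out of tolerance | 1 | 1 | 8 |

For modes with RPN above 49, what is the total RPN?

RPN = Severity × Occurrence × Detection:
  #1: 7 × 10 × 5 = 350
  #2: 5 × 10 × 1 = 50
  #3: 4 × 5 × 2 = 40
  #4: 8 × 2 × 3 = 48
  #5: 5 × 8 × 8 = 320
  #6: 10 × 8 × 8 = 640
  #7: 1 × 8 × 1 = 8
RPN > 49: #1 (350), #2 (50), #5 (320), #6 (640).
Sum: 350 + 50 + 320 + 640 = 1360.

1360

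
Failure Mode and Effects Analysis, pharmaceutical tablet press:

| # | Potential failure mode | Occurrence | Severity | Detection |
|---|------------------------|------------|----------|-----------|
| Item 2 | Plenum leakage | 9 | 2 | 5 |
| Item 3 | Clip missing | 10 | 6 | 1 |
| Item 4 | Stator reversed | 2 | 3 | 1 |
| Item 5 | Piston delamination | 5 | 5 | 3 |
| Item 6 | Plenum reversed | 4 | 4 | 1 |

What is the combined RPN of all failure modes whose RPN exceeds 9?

RPN = Severity × Occurrence × Detection:
  Item 2: 2 × 9 × 5 = 90
  Item 3: 6 × 10 × 1 = 60
  Item 4: 3 × 2 × 1 = 6
  Item 5: 5 × 5 × 3 = 75
  Item 6: 4 × 4 × 1 = 16
RPN > 9: Item 2 (90), Item 3 (60), Item 5 (75), Item 6 (16).
Sum: 90 + 60 + 75 + 16 = 241.

241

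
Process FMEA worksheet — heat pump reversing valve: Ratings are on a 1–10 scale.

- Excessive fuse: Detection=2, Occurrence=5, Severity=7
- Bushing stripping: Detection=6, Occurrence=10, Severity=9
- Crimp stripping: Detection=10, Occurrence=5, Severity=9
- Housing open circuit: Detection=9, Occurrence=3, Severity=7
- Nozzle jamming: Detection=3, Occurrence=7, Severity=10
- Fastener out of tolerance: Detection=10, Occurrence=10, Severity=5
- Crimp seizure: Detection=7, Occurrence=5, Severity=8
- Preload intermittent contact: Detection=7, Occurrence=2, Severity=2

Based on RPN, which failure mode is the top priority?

Bushing stripping

RPN = Severity × Occurrence × Detection:
  Excessive fuse: 7 × 5 × 2 = 70
  Bushing stripping: 9 × 10 × 6 = 540
  Crimp stripping: 9 × 5 × 10 = 450
  Housing open circuit: 7 × 3 × 9 = 189
  Nozzle jamming: 10 × 7 × 3 = 210
  Fastener out of tolerance: 5 × 10 × 10 = 500
  Crimp seizure: 8 × 5 × 7 = 280
  Preload intermittent contact: 2 × 2 × 7 = 28
Highest RPN is 540 → Bushing stripping.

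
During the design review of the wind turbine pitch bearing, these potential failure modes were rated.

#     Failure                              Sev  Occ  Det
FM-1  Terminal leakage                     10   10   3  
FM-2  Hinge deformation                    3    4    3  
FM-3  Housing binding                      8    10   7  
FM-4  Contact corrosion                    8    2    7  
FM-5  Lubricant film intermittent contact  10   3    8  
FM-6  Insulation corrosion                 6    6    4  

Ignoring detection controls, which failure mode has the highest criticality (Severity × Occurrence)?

Criticality = Severity × Occurrence:
  FM-1: 10 × 10 = 100
  FM-2: 3 × 4 = 12
  FM-3: 8 × 10 = 80
  FM-4: 8 × 2 = 16
  FM-5: 10 × 3 = 30
  FM-6: 6 × 6 = 36
Highest criticality is 100 → FM-1.

FM-1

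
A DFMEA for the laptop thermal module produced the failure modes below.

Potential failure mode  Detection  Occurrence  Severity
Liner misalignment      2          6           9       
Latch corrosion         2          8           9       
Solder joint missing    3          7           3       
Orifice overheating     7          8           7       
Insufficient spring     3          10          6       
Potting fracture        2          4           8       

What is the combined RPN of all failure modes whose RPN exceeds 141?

716

RPN = Severity × Occurrence × Detection:
  Liner misalignment: 9 × 6 × 2 = 108
  Latch corrosion: 9 × 8 × 2 = 144
  Solder joint missing: 3 × 7 × 3 = 63
  Orifice overheating: 7 × 8 × 7 = 392
  Insufficient spring: 6 × 10 × 3 = 180
  Potting fracture: 8 × 4 × 2 = 64
RPN > 141: Latch corrosion (144), Orifice overheating (392), Insufficient spring (180).
Sum: 144 + 392 + 180 = 716.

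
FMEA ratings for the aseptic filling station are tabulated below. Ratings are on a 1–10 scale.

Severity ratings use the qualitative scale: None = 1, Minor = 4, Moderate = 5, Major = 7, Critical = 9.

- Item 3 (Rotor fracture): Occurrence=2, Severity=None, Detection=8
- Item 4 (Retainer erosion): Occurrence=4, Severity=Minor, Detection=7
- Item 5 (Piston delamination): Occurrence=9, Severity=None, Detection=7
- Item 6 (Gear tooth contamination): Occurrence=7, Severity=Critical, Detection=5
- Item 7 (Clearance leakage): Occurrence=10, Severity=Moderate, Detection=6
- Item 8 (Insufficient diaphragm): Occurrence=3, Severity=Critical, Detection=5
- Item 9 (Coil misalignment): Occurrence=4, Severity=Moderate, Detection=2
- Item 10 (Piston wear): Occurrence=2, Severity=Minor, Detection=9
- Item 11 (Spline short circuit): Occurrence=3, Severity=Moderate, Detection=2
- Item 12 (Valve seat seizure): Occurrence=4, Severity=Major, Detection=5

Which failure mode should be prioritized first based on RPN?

RPN = Severity × Occurrence × Detection:
  Item 3: 1 × 2 × 8 = 16
  Item 4: 4 × 4 × 7 = 112
  Item 5: 1 × 9 × 7 = 63
  Item 6: 9 × 7 × 5 = 315
  Item 7: 5 × 10 × 6 = 300
  Item 8: 9 × 3 × 5 = 135
  Item 9: 5 × 4 × 2 = 40
  Item 10: 4 × 2 × 9 = 72
  Item 11: 5 × 3 × 2 = 30
  Item 12: 7 × 4 × 5 = 140
Highest RPN is 315 → Item 6.

Item 6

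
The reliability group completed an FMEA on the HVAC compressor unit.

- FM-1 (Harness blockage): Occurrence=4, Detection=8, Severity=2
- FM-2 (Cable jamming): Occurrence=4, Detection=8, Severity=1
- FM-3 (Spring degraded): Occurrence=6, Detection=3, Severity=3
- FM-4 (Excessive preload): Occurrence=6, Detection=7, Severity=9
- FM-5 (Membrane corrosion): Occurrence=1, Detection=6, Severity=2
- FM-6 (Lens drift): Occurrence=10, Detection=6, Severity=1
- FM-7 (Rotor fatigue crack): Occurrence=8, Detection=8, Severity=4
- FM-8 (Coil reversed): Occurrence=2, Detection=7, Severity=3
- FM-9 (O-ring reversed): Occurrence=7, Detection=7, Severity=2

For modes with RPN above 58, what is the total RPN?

RPN = Severity × Occurrence × Detection:
  FM-1: 2 × 4 × 8 = 64
  FM-2: 1 × 4 × 8 = 32
  FM-3: 3 × 6 × 3 = 54
  FM-4: 9 × 6 × 7 = 378
  FM-5: 2 × 1 × 6 = 12
  FM-6: 1 × 10 × 6 = 60
  FM-7: 4 × 8 × 8 = 256
  FM-8: 3 × 2 × 7 = 42
  FM-9: 2 × 7 × 7 = 98
RPN > 58: FM-1 (64), FM-4 (378), FM-6 (60), FM-7 (256), FM-9 (98).
Sum: 64 + 378 + 60 + 256 + 98 = 856.

856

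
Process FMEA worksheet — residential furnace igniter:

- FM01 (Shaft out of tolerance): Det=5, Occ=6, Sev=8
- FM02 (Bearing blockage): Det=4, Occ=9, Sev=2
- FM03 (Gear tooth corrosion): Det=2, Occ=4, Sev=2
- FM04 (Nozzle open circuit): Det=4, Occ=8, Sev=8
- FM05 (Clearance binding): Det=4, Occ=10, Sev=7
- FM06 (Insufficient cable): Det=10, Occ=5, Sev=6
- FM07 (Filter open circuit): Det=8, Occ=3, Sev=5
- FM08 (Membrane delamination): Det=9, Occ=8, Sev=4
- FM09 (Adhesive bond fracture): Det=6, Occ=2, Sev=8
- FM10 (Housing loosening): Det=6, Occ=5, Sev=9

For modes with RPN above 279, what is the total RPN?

868

RPN = Severity × Occurrence × Detection:
  FM01: 8 × 6 × 5 = 240
  FM02: 2 × 9 × 4 = 72
  FM03: 2 × 4 × 2 = 16
  FM04: 8 × 8 × 4 = 256
  FM05: 7 × 10 × 4 = 280
  FM06: 6 × 5 × 10 = 300
  FM07: 5 × 3 × 8 = 120
  FM08: 4 × 8 × 9 = 288
  FM09: 8 × 2 × 6 = 96
  FM10: 9 × 5 × 6 = 270
RPN > 279: FM05 (280), FM06 (300), FM08 (288).
Sum: 280 + 300 + 288 = 868.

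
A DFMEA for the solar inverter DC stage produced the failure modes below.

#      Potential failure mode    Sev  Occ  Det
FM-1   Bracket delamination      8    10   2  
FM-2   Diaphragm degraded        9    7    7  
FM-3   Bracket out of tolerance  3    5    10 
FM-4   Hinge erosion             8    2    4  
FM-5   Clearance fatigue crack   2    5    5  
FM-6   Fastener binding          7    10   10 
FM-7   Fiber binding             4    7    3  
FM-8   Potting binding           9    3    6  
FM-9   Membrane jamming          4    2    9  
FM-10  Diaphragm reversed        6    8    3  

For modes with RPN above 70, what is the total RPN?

RPN = Severity × Occurrence × Detection:
  FM-1: 8 × 10 × 2 = 160
  FM-2: 9 × 7 × 7 = 441
  FM-3: 3 × 5 × 10 = 150
  FM-4: 8 × 2 × 4 = 64
  FM-5: 2 × 5 × 5 = 50
  FM-6: 7 × 10 × 10 = 700
  FM-7: 4 × 7 × 3 = 84
  FM-8: 9 × 3 × 6 = 162
  FM-9: 4 × 2 × 9 = 72
  FM-10: 6 × 8 × 3 = 144
RPN > 70: FM-1 (160), FM-2 (441), FM-3 (150), FM-6 (700), FM-7 (84), FM-8 (162), FM-9 (72), FM-10 (144).
Sum: 160 + 441 + 150 + 700 + 84 + 162 + 72 + 144 = 1913.

1913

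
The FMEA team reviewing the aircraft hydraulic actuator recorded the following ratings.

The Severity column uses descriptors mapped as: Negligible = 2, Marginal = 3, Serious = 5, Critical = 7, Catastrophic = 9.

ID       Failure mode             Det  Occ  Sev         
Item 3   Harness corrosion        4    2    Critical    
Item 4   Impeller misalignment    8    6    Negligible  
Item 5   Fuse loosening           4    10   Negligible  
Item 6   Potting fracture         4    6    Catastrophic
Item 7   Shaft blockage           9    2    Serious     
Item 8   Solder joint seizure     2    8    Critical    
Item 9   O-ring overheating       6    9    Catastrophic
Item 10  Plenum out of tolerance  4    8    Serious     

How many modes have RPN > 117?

RPN = Severity × Occurrence × Detection:
  Item 3: 7 × 2 × 4 = 56
  Item 4: 2 × 6 × 8 = 96
  Item 5: 2 × 10 × 4 = 80
  Item 6: 9 × 6 × 4 = 216
  Item 7: 5 × 2 × 9 = 90
  Item 8: 7 × 8 × 2 = 112
  Item 9: 9 × 9 × 6 = 486
  Item 10: 5 × 8 × 4 = 160
Modes with RPN > 117: Item 6 (216), Item 9 (486), Item 10 (160) → 3.

3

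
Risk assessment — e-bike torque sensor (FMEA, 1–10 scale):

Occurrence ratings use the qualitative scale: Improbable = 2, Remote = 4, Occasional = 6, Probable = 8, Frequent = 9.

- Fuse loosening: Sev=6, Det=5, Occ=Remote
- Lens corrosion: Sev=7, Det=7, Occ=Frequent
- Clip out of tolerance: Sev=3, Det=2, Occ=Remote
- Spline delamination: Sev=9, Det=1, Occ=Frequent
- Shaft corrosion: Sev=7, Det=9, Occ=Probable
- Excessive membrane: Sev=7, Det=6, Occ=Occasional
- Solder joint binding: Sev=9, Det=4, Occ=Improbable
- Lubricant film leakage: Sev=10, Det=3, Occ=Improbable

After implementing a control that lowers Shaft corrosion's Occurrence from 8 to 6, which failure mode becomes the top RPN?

Lens corrosion

RPN = Severity × Occurrence × Detection:
  Fuse loosening: 6 × 4 × 5 = 120
  Lens corrosion: 7 × 9 × 7 = 441
  Clip out of tolerance: 3 × 4 × 2 = 24
  Spline delamination: 9 × 9 × 1 = 81
  Shaft corrosion: 7 × 8 × 9 = 504
  Excessive membrane: 7 × 6 × 6 = 252
  Solder joint binding: 9 × 2 × 4 = 72
  Lubricant film leakage: 10 × 2 × 3 = 60
After action: Shaft corrosion → 7 × 6 × 9 = 378.
Revised RPNs: Lens corrosion=441, Shaft corrosion=378, Excessive membrane=252, Fuse loosening=120, Spline delamination=81, Solder joint binding=72, Lubricant film leakage=60, Clip out of tolerance=24.
Highest is now Lens corrosion (441).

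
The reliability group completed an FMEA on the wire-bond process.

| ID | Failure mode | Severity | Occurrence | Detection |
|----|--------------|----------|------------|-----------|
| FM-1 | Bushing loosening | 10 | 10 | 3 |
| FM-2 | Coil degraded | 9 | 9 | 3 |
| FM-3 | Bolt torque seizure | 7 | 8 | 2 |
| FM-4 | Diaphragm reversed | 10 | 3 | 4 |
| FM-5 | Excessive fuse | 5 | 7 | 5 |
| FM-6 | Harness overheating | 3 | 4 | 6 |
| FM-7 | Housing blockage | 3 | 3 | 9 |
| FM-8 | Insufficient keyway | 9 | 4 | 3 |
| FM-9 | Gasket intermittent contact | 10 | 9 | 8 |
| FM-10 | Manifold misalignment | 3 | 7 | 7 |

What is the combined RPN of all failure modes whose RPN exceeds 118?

1705

RPN = Severity × Occurrence × Detection:
  FM-1: 10 × 10 × 3 = 300
  FM-2: 9 × 9 × 3 = 243
  FM-3: 7 × 8 × 2 = 112
  FM-4: 10 × 3 × 4 = 120
  FM-5: 5 × 7 × 5 = 175
  FM-6: 3 × 4 × 6 = 72
  FM-7: 3 × 3 × 9 = 81
  FM-8: 9 × 4 × 3 = 108
  FM-9: 10 × 9 × 8 = 720
  FM-10: 3 × 7 × 7 = 147
RPN > 118: FM-1 (300), FM-2 (243), FM-4 (120), FM-5 (175), FM-9 (720), FM-10 (147).
Sum: 300 + 243 + 120 + 175 + 720 + 147 = 1705.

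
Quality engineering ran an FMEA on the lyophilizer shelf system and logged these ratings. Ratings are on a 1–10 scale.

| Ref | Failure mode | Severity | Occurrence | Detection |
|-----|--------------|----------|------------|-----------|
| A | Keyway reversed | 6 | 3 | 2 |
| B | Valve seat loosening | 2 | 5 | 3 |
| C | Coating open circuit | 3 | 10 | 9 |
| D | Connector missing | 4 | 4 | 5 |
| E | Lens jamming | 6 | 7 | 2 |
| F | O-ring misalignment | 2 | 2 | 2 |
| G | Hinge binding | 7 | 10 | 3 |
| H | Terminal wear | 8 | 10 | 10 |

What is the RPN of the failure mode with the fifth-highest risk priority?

80

RPN = Severity × Occurrence × Detection:
  A: 6 × 3 × 2 = 36
  B: 2 × 5 × 3 = 30
  C: 3 × 10 × 9 = 270
  D: 4 × 4 × 5 = 80
  E: 6 × 7 × 2 = 84
  F: 2 × 2 × 2 = 8
  G: 7 × 10 × 3 = 210
  H: 8 × 10 × 10 = 800
Sorted descending: 800, 270, 210, 84, 80, 36, 30, 8.
The fifth-highest RPN is 80 (D).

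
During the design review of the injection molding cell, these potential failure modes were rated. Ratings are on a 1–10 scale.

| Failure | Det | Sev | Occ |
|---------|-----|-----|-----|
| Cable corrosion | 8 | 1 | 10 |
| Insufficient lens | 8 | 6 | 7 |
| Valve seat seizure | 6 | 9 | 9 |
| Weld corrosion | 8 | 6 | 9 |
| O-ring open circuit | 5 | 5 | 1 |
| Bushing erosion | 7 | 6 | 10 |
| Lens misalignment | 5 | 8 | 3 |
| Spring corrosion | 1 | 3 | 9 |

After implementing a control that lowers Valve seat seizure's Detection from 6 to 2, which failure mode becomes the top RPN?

RPN = Severity × Occurrence × Detection:
  Cable corrosion: 1 × 10 × 8 = 80
  Insufficient lens: 6 × 7 × 8 = 336
  Valve seat seizure: 9 × 9 × 6 = 486
  Weld corrosion: 6 × 9 × 8 = 432
  O-ring open circuit: 5 × 1 × 5 = 25
  Bushing erosion: 6 × 10 × 7 = 420
  Lens misalignment: 8 × 3 × 5 = 120
  Spring corrosion: 3 × 9 × 1 = 27
After action: Valve seat seizure → 9 × 9 × 2 = 162.
Revised RPNs: Weld corrosion=432, Bushing erosion=420, Insufficient lens=336, Valve seat seizure=162, Lens misalignment=120, Cable corrosion=80, Spring corrosion=27, O-ring open circuit=25.
Highest is now Weld corrosion (432).

Weld corrosion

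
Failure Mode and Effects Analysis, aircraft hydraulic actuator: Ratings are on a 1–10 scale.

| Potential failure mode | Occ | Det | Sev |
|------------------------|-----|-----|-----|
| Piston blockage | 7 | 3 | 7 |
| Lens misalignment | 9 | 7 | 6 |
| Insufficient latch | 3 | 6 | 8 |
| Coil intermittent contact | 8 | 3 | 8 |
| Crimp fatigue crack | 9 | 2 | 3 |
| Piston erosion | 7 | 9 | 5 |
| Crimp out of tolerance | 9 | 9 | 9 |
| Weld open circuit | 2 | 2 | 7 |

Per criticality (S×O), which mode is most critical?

Crimp out of tolerance

Criticality = Severity × Occurrence:
  Piston blockage: 7 × 7 = 49
  Lens misalignment: 6 × 9 = 54
  Insufficient latch: 8 × 3 = 24
  Coil intermittent contact: 8 × 8 = 64
  Crimp fatigue crack: 3 × 9 = 27
  Piston erosion: 5 × 7 = 35
  Crimp out of tolerance: 9 × 9 = 81
  Weld open circuit: 7 × 2 = 14
Highest criticality is 81 → Crimp out of tolerance.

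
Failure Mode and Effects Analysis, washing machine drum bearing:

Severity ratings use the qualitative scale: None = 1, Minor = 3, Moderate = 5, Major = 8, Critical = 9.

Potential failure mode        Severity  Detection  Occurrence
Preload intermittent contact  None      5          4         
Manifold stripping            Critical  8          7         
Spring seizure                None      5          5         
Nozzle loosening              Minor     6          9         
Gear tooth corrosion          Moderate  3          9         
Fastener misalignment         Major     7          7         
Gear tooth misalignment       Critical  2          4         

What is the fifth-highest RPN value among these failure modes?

RPN = Severity × Occurrence × Detection:
  Preload intermittent contact: 1 × 4 × 5 = 20
  Manifold stripping: 9 × 7 × 8 = 504
  Spring seizure: 1 × 5 × 5 = 25
  Nozzle loosening: 3 × 9 × 6 = 162
  Gear tooth corrosion: 5 × 9 × 3 = 135
  Fastener misalignment: 8 × 7 × 7 = 392
  Gear tooth misalignment: 9 × 4 × 2 = 72
Sorted descending: 504, 392, 162, 135, 72, 25, 20.
The fifth-highest RPN is 72 (Gear tooth misalignment).

72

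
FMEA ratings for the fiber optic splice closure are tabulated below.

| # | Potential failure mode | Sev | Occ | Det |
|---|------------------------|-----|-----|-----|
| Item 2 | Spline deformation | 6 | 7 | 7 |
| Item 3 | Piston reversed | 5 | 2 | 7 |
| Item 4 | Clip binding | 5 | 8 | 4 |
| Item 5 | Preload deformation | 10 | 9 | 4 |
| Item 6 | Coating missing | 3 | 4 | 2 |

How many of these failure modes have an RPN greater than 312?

1

RPN = Severity × Occurrence × Detection:
  Item 2: 6 × 7 × 7 = 294
  Item 3: 5 × 2 × 7 = 70
  Item 4: 5 × 8 × 4 = 160
  Item 5: 10 × 9 × 4 = 360
  Item 6: 3 × 4 × 2 = 24
Modes with RPN > 312: Item 5 (360) → 1.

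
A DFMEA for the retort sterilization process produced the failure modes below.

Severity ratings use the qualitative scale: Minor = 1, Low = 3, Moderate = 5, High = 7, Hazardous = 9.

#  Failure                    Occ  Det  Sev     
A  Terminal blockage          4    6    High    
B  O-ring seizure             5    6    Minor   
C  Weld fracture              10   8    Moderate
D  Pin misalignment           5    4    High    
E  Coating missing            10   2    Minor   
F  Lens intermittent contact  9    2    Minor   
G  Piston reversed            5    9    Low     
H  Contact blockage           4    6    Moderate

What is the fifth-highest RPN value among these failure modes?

RPN = Severity × Occurrence × Detection:
  A: 7 × 4 × 6 = 168
  B: 1 × 5 × 6 = 30
  C: 5 × 10 × 8 = 400
  D: 7 × 5 × 4 = 140
  E: 1 × 10 × 2 = 20
  F: 1 × 9 × 2 = 18
  G: 3 × 5 × 9 = 135
  H: 5 × 4 × 6 = 120
Sorted descending: 400, 168, 140, 135, 120, 30, 20, 18.
The fifth-highest RPN is 120 (H).

120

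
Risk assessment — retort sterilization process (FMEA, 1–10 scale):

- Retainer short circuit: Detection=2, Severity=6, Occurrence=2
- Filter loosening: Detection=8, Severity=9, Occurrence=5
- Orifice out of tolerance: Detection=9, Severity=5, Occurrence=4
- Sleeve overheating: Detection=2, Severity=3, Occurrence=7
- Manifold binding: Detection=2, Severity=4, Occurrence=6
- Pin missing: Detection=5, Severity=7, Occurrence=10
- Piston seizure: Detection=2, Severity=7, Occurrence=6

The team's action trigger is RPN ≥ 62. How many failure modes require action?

4

RPN = Severity × Occurrence × Detection:
  Retainer short circuit: 6 × 2 × 2 = 24
  Filter loosening: 9 × 5 × 8 = 360
  Orifice out of tolerance: 5 × 4 × 9 = 180
  Sleeve overheating: 3 × 7 × 2 = 42
  Manifold binding: 4 × 6 × 2 = 48
  Pin missing: 7 × 10 × 5 = 350
  Piston seizure: 7 × 6 × 2 = 84
Modes with RPN ≥ 62: Filter loosening (360), Orifice out of tolerance (180), Pin missing (350), Piston seizure (84) → 4.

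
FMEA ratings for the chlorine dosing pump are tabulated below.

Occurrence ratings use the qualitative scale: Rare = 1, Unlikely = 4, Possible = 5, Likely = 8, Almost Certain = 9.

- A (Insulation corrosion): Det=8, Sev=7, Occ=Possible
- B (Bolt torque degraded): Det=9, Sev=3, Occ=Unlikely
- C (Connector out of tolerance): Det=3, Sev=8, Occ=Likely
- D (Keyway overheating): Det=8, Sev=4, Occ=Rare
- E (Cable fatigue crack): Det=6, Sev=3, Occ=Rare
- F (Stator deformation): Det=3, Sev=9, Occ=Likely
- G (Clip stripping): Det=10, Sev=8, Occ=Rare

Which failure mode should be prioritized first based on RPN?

RPN = Severity × Occurrence × Detection:
  A: 7 × 5 × 8 = 280
  B: 3 × 4 × 9 = 108
  C: 8 × 8 × 3 = 192
  D: 4 × 1 × 8 = 32
  E: 3 × 1 × 6 = 18
  F: 9 × 8 × 3 = 216
  G: 8 × 1 × 10 = 80
Highest RPN is 280 → A.

A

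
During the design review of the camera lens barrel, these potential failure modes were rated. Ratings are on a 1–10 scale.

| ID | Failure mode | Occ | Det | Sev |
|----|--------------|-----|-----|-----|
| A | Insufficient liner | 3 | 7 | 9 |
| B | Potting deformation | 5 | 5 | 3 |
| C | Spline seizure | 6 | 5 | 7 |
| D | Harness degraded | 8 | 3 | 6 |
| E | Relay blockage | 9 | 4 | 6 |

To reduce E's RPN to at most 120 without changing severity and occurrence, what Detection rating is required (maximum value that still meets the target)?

E: S=6, O=9, D=4 → current RPN = 216.
Fixed product = 54. Need 54 × D ≤ 120, so D ≤ 120/54 = 2.22.
Maximum integer Detection rating = 2 (gives RPN 108; D=3 would give 162 > 120).

2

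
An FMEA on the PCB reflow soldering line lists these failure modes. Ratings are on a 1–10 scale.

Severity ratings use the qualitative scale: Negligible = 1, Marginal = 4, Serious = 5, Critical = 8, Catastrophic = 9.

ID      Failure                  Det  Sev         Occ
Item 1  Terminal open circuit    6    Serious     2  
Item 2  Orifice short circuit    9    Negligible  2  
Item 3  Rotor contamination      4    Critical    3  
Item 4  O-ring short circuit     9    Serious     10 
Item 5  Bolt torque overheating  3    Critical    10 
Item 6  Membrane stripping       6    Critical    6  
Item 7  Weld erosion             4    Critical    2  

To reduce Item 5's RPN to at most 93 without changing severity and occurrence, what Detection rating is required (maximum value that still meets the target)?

Item 5: S=8, O=10, D=3 → current RPN = 240.
Fixed product = 80. Need 80 × D ≤ 93, so D ≤ 93/80 = 1.16.
Maximum integer Detection rating = 1 (gives RPN 80; D=2 would give 160 > 93).

1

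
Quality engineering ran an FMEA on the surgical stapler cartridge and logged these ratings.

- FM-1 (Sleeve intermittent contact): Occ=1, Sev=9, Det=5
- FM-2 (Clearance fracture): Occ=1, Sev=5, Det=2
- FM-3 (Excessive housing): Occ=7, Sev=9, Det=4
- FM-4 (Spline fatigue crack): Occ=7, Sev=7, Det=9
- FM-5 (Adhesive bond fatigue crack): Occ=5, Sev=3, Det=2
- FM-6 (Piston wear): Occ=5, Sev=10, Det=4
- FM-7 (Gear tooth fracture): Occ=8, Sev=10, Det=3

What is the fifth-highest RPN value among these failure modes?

RPN = Severity × Occurrence × Detection:
  FM-1: 9 × 1 × 5 = 45
  FM-2: 5 × 1 × 2 = 10
  FM-3: 9 × 7 × 4 = 252
  FM-4: 7 × 7 × 9 = 441
  FM-5: 3 × 5 × 2 = 30
  FM-6: 10 × 5 × 4 = 200
  FM-7: 10 × 8 × 3 = 240
Sorted descending: 441, 252, 240, 200, 45, 30, 10.
The fifth-highest RPN is 45 (FM-1).

45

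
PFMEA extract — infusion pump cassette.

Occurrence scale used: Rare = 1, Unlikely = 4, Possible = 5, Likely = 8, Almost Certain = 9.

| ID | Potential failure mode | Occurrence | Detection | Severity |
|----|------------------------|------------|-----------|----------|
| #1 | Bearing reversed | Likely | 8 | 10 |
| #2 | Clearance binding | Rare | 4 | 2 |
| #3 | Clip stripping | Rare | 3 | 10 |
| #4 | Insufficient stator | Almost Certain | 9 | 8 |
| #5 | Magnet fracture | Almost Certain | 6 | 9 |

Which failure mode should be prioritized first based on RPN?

#4

RPN = Severity × Occurrence × Detection:
  #1: 10 × 8 × 8 = 640
  #2: 2 × 1 × 4 = 8
  #3: 10 × 1 × 3 = 30
  #4: 8 × 9 × 9 = 648
  #5: 9 × 9 × 6 = 486
Highest RPN is 648 → #4.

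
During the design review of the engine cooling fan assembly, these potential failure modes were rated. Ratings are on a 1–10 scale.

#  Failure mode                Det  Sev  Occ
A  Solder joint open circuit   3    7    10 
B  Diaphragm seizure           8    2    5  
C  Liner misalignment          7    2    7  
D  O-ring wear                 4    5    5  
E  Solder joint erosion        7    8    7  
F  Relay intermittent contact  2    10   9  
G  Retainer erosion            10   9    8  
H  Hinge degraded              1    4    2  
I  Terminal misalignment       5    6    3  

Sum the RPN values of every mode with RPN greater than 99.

1602

RPN = Severity × Occurrence × Detection:
  A: 7 × 10 × 3 = 210
  B: 2 × 5 × 8 = 80
  C: 2 × 7 × 7 = 98
  D: 5 × 5 × 4 = 100
  E: 8 × 7 × 7 = 392
  F: 10 × 9 × 2 = 180
  G: 9 × 8 × 10 = 720
  H: 4 × 2 × 1 = 8
  I: 6 × 3 × 5 = 90
RPN > 99: A (210), D (100), E (392), F (180), G (720).
Sum: 210 + 100 + 392 + 180 + 720 = 1602.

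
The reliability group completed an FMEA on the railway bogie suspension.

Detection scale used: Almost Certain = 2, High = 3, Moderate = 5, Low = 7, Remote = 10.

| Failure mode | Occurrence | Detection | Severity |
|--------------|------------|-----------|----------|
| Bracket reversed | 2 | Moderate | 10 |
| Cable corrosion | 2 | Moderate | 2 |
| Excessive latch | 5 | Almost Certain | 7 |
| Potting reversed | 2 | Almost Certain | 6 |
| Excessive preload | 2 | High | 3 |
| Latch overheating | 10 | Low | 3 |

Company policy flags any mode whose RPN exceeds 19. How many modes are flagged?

RPN = Severity × Occurrence × Detection:
  Bracket reversed: 10 × 2 × 5 = 100
  Cable corrosion: 2 × 2 × 5 = 20
  Excessive latch: 7 × 5 × 2 = 70
  Potting reversed: 6 × 2 × 2 = 24
  Excessive preload: 3 × 2 × 3 = 18
  Latch overheating: 3 × 10 × 7 = 210
Modes with RPN > 19: Bracket reversed (100), Cable corrosion (20), Excessive latch (70), Potting reversed (24), Latch overheating (210) → 5.

5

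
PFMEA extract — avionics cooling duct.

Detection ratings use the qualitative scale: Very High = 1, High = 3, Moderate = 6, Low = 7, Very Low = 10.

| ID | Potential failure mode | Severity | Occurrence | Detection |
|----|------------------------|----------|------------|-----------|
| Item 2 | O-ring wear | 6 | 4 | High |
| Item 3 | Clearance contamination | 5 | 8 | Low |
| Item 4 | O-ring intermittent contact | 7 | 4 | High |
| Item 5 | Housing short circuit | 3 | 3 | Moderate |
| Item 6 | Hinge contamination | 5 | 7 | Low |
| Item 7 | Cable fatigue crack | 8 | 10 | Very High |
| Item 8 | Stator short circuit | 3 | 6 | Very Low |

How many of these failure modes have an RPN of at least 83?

4

RPN = Severity × Occurrence × Detection:
  Item 2: 6 × 4 × 3 = 72
  Item 3: 5 × 8 × 7 = 280
  Item 4: 7 × 4 × 3 = 84
  Item 5: 3 × 3 × 6 = 54
  Item 6: 5 × 7 × 7 = 245
  Item 7: 8 × 10 × 1 = 80
  Item 8: 3 × 6 × 10 = 180
Modes with RPN ≥ 83: Item 3 (280), Item 4 (84), Item 6 (245), Item 8 (180) → 4.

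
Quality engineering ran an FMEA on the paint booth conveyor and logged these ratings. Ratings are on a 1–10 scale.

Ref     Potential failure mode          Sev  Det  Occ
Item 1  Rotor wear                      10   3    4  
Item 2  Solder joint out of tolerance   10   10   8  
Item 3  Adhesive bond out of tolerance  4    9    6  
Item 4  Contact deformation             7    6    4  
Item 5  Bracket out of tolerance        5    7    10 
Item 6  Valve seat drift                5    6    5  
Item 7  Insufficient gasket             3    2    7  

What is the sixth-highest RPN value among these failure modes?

RPN = Severity × Occurrence × Detection:
  Item 1: 10 × 4 × 3 = 120
  Item 2: 10 × 8 × 10 = 800
  Item 3: 4 × 6 × 9 = 216
  Item 4: 7 × 4 × 6 = 168
  Item 5: 5 × 10 × 7 = 350
  Item 6: 5 × 5 × 6 = 150
  Item 7: 3 × 7 × 2 = 42
Sorted descending: 800, 350, 216, 168, 150, 120, 42.
The sixth-highest RPN is 120 (Item 1).

120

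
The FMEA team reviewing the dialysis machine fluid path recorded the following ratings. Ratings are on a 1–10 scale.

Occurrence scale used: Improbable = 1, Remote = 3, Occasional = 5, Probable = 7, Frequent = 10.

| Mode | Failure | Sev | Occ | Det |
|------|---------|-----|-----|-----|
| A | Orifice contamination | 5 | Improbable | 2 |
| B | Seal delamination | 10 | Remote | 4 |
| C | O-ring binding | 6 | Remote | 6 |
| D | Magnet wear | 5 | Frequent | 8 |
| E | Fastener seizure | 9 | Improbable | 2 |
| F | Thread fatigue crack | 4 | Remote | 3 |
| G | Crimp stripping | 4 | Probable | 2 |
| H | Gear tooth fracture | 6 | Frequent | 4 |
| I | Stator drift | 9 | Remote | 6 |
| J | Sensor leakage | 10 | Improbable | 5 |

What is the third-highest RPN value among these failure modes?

RPN = Severity × Occurrence × Detection:
  A: 5 × 1 × 2 = 10
  B: 10 × 3 × 4 = 120
  C: 6 × 3 × 6 = 108
  D: 5 × 10 × 8 = 400
  E: 9 × 1 × 2 = 18
  F: 4 × 3 × 3 = 36
  G: 4 × 7 × 2 = 56
  H: 6 × 10 × 4 = 240
  I: 9 × 3 × 6 = 162
  J: 10 × 1 × 5 = 50
Sorted descending: 400, 240, 162, 120, 108, 56, 50, 36, 18, 10.
The third-highest RPN is 162 (I).

162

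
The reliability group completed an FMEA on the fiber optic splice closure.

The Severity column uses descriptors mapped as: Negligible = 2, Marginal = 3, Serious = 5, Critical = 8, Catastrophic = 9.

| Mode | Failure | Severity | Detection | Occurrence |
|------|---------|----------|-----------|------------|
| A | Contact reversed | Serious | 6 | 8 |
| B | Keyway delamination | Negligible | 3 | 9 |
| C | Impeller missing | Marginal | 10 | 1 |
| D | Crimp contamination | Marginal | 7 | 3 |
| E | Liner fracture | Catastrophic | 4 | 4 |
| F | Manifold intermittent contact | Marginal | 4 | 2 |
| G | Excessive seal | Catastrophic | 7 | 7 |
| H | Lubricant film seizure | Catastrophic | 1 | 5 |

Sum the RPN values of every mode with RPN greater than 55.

RPN = Severity × Occurrence × Detection:
  A: 5 × 8 × 6 = 240
  B: 2 × 9 × 3 = 54
  C: 3 × 1 × 10 = 30
  D: 3 × 3 × 7 = 63
  E: 9 × 4 × 4 = 144
  F: 3 × 2 × 4 = 24
  G: 9 × 7 × 7 = 441
  H: 9 × 5 × 1 = 45
RPN > 55: A (240), D (63), E (144), G (441).
Sum: 240 + 63 + 144 + 441 = 888.

888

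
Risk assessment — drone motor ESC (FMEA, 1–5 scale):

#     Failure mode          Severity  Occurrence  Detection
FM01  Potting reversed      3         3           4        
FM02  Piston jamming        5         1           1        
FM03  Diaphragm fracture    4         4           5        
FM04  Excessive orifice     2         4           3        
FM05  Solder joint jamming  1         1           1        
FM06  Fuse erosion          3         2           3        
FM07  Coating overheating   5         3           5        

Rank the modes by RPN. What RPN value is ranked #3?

RPN = Severity × Occurrence × Detection:
  FM01: 3 × 3 × 4 = 36
  FM02: 5 × 1 × 1 = 5
  FM03: 4 × 4 × 5 = 80
  FM04: 2 × 4 × 3 = 24
  FM05: 1 × 1 × 1 = 1
  FM06: 3 × 2 × 3 = 18
  FM07: 5 × 3 × 5 = 75
Sorted descending: 80, 75, 36, 24, 18, 5, 1.
The third-highest RPN is 36 (FM01).

36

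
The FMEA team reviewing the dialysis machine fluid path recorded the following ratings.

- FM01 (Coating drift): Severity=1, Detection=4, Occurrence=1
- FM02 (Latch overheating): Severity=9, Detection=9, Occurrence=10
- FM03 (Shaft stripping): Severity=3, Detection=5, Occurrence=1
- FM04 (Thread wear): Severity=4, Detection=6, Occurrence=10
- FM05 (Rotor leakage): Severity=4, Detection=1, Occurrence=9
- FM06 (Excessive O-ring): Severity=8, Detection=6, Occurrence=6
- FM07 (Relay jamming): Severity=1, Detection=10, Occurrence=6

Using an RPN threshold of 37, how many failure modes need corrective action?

4

RPN = Severity × Occurrence × Detection:
  FM01: 1 × 1 × 4 = 4
  FM02: 9 × 10 × 9 = 810
  FM03: 3 × 1 × 5 = 15
  FM04: 4 × 10 × 6 = 240
  FM05: 4 × 9 × 1 = 36
  FM06: 8 × 6 × 6 = 288
  FM07: 1 × 6 × 10 = 60
Modes with RPN ≥ 37: FM02 (810), FM04 (240), FM06 (288), FM07 (60) → 4.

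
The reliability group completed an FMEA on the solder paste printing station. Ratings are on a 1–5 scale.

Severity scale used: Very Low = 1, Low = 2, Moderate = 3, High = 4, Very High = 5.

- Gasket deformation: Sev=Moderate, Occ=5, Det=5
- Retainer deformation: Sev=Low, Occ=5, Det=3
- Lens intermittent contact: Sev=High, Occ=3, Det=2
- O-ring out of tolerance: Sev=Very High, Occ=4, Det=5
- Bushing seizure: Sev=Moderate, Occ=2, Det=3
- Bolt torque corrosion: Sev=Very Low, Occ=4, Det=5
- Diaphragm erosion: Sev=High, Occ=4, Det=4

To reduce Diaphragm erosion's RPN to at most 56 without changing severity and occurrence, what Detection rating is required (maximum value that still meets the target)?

Diaphragm erosion: S=4, O=4, D=4 → current RPN = 64.
Fixed product = 16. Need 16 × D ≤ 56, so D ≤ 56/16 = 3.50.
Maximum integer Detection rating = 3 (gives RPN 48; D=4 would give 64 > 56).

3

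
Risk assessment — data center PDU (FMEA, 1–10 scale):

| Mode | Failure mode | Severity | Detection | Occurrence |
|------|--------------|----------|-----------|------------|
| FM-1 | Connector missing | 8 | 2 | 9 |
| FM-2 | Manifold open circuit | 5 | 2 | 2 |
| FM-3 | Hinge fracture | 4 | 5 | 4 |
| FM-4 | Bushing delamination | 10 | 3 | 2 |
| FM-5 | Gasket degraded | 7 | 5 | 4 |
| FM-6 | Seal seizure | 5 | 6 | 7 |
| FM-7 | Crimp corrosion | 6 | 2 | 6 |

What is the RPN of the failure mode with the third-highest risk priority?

140

RPN = Severity × Occurrence × Detection:
  FM-1: 8 × 9 × 2 = 144
  FM-2: 5 × 2 × 2 = 20
  FM-3: 4 × 4 × 5 = 80
  FM-4: 10 × 2 × 3 = 60
  FM-5: 7 × 4 × 5 = 140
  FM-6: 5 × 7 × 6 = 210
  FM-7: 6 × 6 × 2 = 72
Sorted descending: 210, 144, 140, 80, 72, 60, 20.
The third-highest RPN is 140 (FM-5).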